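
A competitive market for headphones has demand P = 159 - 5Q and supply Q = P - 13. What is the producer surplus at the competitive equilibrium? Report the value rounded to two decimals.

Rewriting supply in inverse form: P = 13 + Q.
Equilibrium: 159 - 5Q = 13 + Q, so Q* = 24.3333 and P* = 37.3333.
The supply curve's price intercept is 13, so PS = (1/2)(Q*)(P* - 13) = (1/2)(24.3333)(24.3333) = 296.0556.

296.06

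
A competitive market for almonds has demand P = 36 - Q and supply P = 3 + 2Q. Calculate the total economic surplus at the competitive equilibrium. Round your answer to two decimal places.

Set 36 - Q = 3 + 2Q, which gives 33 = 3Q, so Q* = 11 and P* = 36 - (11) = 25.
Total surplus is the full triangle between the curves from 0 to Q*: (1/2)(11)(36 - 3) = 181.5.

181.50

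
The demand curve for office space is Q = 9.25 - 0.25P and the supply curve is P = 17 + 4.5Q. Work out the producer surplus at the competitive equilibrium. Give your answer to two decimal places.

Rewriting demand in inverse form: P = 37 - 4Q.
Setting demand equal to supply, 20 = 8.5Q, so Q* = 2.3529 and P* = 27.5882.
PS is the area between P* and the supply curve from 0 to Q*: (1/2)(2.3529)(10.5882) = 12.4567.

12.46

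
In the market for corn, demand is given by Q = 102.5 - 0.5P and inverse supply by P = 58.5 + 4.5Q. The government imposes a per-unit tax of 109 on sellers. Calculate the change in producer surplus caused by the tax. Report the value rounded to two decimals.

-1068.07

Rewriting demand in inverse form: P = 205 - 2Q.
Without the tax, 205 - 2Q = 58.5 + 4.5Q so Q* = 22.5385 and P* = 159.9231.
With the tax, sellers need 109 more per unit: 205 - 2Q = 58.5 + 4.5Q + 109, so Q_t = 5.7692. Buyers pay P_b = 193.4615; sellers receive P_s = P_b - 109 = 84.4615.
Producers lose the trapezoid between P_s and P* out to Q_t plus the triangle from Q_t to Q*: change in PS = 74.8891 - 1142.9601 = -1068.071.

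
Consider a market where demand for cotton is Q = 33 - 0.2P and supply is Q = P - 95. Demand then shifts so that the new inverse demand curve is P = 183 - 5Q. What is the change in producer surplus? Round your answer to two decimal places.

39.50

Rewriting demand in inverse form: P = 165 - 5Q.
Rewriting supply in inverse form: P = 95 + Q.
Initial equilibrium: Q_0 = 11.6667, P_0 = 106.6667; CS_0 = (1/2)(11.6667)(58.3333) = 340.2778, PS_0 = (1/2)(11.6667)(11.6667) = 68.0556.
New equilibrium: 183 - 5Q = 95 + Q gives Q_1 = 14.6667, P_1 = 109.6667; CS_1 = 537.7778, PS_1 = 107.5556.
Change in producer surplus = 107.5556 - 68.0556 = 39.5.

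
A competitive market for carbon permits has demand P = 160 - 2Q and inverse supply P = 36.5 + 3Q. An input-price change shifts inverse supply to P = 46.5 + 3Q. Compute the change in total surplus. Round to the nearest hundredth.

Initial equilibrium: Q_0 = 24.7, P_0 = 110.6; CS_0 = (1/2)(24.7)(49.4) = 610.09, PS_0 = (1/2)(24.7)(74.1) = 915.135.
New equilibrium: 160 - 2Q = 46.5 + 3Q gives Q_1 = 22.7, P_1 = 114.6; CS_1 = 515.29, PS_1 = 772.935.
Change in total surplus = (515.29 + 772.935) - (610.09 + 915.135) = -237.

-237.00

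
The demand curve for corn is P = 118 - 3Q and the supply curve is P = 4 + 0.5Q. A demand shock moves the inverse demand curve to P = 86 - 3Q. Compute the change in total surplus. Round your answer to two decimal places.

Initial equilibrium: Q_0 = 32.5714, P_0 = 20.2857; CS_0 = (1/2)(32.5714)(97.7143) = 1591.3469, PS_0 = (1/2)(32.5714)(16.2857) = 265.2245.
New equilibrium: 86 - 3Q = 4 + 0.5Q gives Q_1 = 23.4286, P_1 = 15.7143; CS_1 = 823.3469, PS_1 = 137.2245.
Change in total surplus = (823.3469 + 137.2245) - (1591.3469 + 265.2245) = -896.

-896.00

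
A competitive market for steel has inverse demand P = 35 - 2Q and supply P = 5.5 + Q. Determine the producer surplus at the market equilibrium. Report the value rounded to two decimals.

48.35

Equilibrium: 35 - 2Q = 5.5 + Q, so Q* = 9.8333 and P* = 15.3333.
PS is the area between P* and the supply curve from 0 to Q*: (1/2)(9.8333)(9.8333) = 48.3472.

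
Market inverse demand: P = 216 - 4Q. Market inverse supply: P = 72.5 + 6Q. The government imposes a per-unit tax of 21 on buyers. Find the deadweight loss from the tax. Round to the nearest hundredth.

22.05

Without the tax, 216 - 4Q = 72.5 + 6Q so Q* = 14.35 and P* = 158.6.
A tax on buyers shifts demand down by 21: (216 - 21) - 4Q = 72.5 + 6Q, so Q_t = 12.25. Buyers pay P_b = 167; sellers receive P_s = P_b - 21 = 146.
The welfare triangle lost has base Q* - Q_t = 2.1 and height t = 21, so DWL = (1/2)(2.1)(21) = 22.05.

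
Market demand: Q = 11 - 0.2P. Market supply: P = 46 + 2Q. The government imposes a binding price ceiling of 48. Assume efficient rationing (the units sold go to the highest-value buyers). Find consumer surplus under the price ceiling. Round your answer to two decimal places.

Rewriting demand in inverse form: P = 55 - 5Q.
Without the control, 55 - 5Q = 46 + 2Q so Q* = 1.2857 and P* = 48.5714.
At the ceiling price 48, quantity supplied is (48 - 46)/2 = 1; supply is the short side, so Q = 1 trades at P = 48.
The demand price at Q = 1 is 50. CS is the trapezoid between demand and 48 over [0, 1]: (1/2)[(55 - 48) + (50 - 48)](1) = 4.5.

4.50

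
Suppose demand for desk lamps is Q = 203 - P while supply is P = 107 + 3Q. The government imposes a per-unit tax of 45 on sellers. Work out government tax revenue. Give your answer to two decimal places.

573.75

Rewriting demand in inverse form: P = 203 - Q.
Pre-tax equilibrium: 203 - Q = 107 + 3Q gives Q* = 24, P* = 179.
A tax on sellers shifts supply up by 45: 203 - Q = 107 + 3Q + 45, so Q_t = 12.75. Buyers pay P_b = 190.25; sellers receive P_s = P_b - 45 = 145.25.
Tax revenue = t x Q_t = 45 x 12.75 = 573.75.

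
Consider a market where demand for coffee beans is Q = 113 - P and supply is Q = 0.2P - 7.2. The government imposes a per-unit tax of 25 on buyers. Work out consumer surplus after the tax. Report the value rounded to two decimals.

37.56

Rewriting demand in inverse form: P = 113 - Q.
Rewriting supply in inverse form: P = 36 + 5Q.
Pre-tax equilibrium: 113 - Q = 36 + 5Q gives Q* = 12.8333, P* = 100.1667.
A tax on buyers shifts demand down by 25: (113 - 25) - Q = 36 + 5Q, so Q_t = 8.6667. Buyers pay P_b = 104.3333; sellers receive P_s = P_b - 25 = 79.3333.
CS = (1/2)(Q_t)(113 - P_b) = (1/2)(8.6667)(8.6667) = 37.5556.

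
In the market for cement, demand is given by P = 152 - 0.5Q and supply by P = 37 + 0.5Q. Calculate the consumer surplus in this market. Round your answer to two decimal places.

3306.25

Setting demand equal to supply, 115 = 1Q, so Q* = 115 and P* = 94.5.
The demand choke price is 152, so CS = (1/2)(Q*)(152 - P*) = (1/2)(115)(57.5) = 3306.25.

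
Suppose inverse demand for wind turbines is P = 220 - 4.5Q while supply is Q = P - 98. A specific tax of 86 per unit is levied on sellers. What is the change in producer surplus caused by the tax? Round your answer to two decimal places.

Rewriting supply in inverse form: P = 98 + Q.
Without the tax, 220 - 4.5Q = 98 + Q so Q* = 22.1818 and P* = 120.1818.
With the tax, sellers need 86 more per unit: 220 - 4.5Q = 98 + Q + 86, so Q_t = 6.5455. Buyers pay P_b = 190.5455; sellers receive P_s = P_b - 86 = 104.5455.
Producers lose the trapezoid between P_s and P* out to Q_t plus the triangle from Q_t to Q*: change in PS = 21.4215 - 246.0165 = -224.595.

-224.60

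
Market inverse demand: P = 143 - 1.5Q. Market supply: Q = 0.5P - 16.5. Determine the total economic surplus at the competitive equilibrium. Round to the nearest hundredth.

1728.57

Rewriting supply in inverse form: P = 33 + 2Q.
Setting demand equal to supply, 110 = 3.5Q, so Q* = 31.4286 and P* = 95.8571.
Total surplus is the full triangle between the curves from 0 to Q*: (1/2)(31.4286)(143 - 33) = 1728.5714.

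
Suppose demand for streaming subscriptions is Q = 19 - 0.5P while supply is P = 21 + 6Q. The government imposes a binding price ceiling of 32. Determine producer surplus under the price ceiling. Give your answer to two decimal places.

Rewriting demand in inverse form: P = 38 - 2Q.
Without the control, 38 - 2Q = 21 + 6Q so Q* = 2.125 and P* = 33.75.
At the ceiling price 32, quantity supplied is (32 - 21)/6 = 1.8333; supply is the short side, so Q = 1.8333 trades at P = 32.
PS is the triangle above supply below 32: (1/2)(1.8333)(32 - 21) = 10.0833.

10.08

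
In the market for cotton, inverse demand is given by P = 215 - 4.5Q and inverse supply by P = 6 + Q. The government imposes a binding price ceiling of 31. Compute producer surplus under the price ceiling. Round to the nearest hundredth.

Without the control, 215 - 4.5Q = 6 + Q so Q* = 38 and P* = 44.
At the ceiling price 31, quantity supplied is (31 - 6)/1 = 25; supply is the short side, so Q = 25 trades at P = 31.
PS is the triangle above supply below 31: (1/2)(25)(31 - 6) = 312.5.

312.50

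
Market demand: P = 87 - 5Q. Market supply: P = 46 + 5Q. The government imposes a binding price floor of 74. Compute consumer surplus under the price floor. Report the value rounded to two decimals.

Without the control, 87 - 5Q = 46 + 5Q so Q* = 4.1 and P* = 66.5.
At P = 74, buyers demand (87 - 74)/5 = 2.6 while sellers would supply more, so the quantity traded is 2.6 at price 74.
CS is the triangle under demand above 74: (1/2)(2.6)(87 - 74) = 16.9.

16.90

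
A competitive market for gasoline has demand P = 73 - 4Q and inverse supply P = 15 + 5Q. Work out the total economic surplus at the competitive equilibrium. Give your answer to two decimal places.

Equilibrium: 73 - 4Q = 15 + 5Q, so Q* = 6.4444 and P* = 47.2222.
CS = (1/2)(6.4444)(25.7778) = 83.0617 and PS = (1/2)(6.4444)(32.2222) = 103.8272, so total surplus = 186.8889.

186.89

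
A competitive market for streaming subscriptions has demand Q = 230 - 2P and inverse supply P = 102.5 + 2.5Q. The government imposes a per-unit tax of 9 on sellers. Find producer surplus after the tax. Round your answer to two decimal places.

1.70

Rewriting demand in inverse form: P = 115 - 0.5Q.
Pre-tax equilibrium: 115 - 0.5Q = 102.5 + 2.5Q gives Q* = 4.1667, P* = 112.9167.
With the tax, sellers need 9 more per unit: 115 - 0.5Q = 102.5 + 2.5Q + 9, so Q_t = 1.1667. Buyers pay P_b = 114.4167; sellers receive P_s = P_b - 9 = 105.4167.
Producer surplus is the triangle above supply below P_s: (1/2)(1.1667)(105.4167 - 102.5) = 1.7014.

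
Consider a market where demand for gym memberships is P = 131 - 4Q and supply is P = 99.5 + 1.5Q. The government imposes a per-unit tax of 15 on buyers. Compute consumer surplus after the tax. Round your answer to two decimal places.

18.00

Pre-tax equilibrium: 131 - 4Q = 99.5 + 1.5Q gives Q* = 5.7273, P* = 108.0909.
A tax on buyers shifts demand down by 15: (131 - 15) - 4Q = 99.5 + 1.5Q, so Q_t = 3. Buyers pay P_b = 119; sellers receive P_s = P_b - 15 = 104.
Consumer surplus is the triangle under demand above P_b: (1/2)(3)(131 - 119) = 18.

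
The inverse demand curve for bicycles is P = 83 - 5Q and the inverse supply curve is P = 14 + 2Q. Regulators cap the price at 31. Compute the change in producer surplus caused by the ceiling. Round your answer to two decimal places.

-24.91

Free-market equilibrium: 83 - 5Q = 14 + 2Q gives Q* = 9.8571, P* = 33.7143.
At the ceiling price 31, quantity supplied is (31 - 14)/2 = 8.5; supply is the short side, so Q = 8.5 trades at P = 31.
PS goes from (1/2)(9.8571)(19.7143) = 97.1633 to 72.25 (computed as (31 - 14)(8.5) - (1/2)(2)(8.5)^2), a change of -24.9133.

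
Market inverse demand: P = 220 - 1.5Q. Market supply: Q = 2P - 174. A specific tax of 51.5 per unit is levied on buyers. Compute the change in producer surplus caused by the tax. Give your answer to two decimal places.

Rewriting supply in inverse form: P = 87 + 0.5Q.
Without the tax, 220 - 1.5Q = 87 + 0.5Q so Q* = 66.5 and P* = 120.25.
A tax on buyers shifts demand down by 51.5: (220 - 51.5) - 1.5Q = 87 + 0.5Q, so Q_t = 40.75. Buyers pay P_b = 158.875; sellers receive P_s = P_b - 51.5 = 107.375.
PS falls from (1/2)(66.5)(33.25) = 1105.5625 to (1/2)(40.75)(20.375) = 415.1406, a change of -690.4219.

-690.42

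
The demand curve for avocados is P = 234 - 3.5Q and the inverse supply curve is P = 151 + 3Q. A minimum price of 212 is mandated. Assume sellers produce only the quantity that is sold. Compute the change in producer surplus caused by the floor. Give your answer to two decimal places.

Free-market equilibrium: 234 - 3.5Q = 151 + 3Q gives Q* = 12.7692, P* = 189.3077.
At P = 212, buyers demand (234 - 212)/3.5 = 6.2857 while sellers would supply more, so the quantity traded is 6.2857 at price 212.
PS goes from (1/2)(12.7692)(38.3077) = 244.5799 to 324.1633 (computed as (212 - 151)(6.2857) - (1/2)(3)(6.2857)^2), a change of 79.5834.

79.58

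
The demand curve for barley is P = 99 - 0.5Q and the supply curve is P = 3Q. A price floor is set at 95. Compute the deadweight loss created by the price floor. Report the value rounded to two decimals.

Free-market equilibrium: 99 - 0.5Q = 3Q gives Q* = 28.2857, P* = 84.8571.
At P = 95, buyers demand (99 - 95)/0.5 = 8 while sellers would supply more, so the quantity traded is 8 at price 95.
The lost-trades triangle has base Q* - 8 = 20.2857 and height equal to the gap between the curves at Q = 8, which is 95 - 24 = 71. DWL = (1/2)(20.2857)(71) = 720.1429.

720.14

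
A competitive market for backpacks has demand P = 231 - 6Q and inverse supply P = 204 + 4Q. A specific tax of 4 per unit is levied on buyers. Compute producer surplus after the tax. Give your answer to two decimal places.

Pre-tax equilibrium: 231 - 6Q = 204 + 4Q gives Q* = 2.7, P* = 214.8.
With the tax, buyers' net willingness to pay falls by 4: (231 - 4) - 6Q = 204 + 4Q, so Q_t = 2.3. Buyers pay P_b = 217.2; sellers receive P_s = P_b - 4 = 213.2.
Producer surplus is the triangle above supply below P_s: (1/2)(2.3)(213.2 - 204) = 10.58.

10.58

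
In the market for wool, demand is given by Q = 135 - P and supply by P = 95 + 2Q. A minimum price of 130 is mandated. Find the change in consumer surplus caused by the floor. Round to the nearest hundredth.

-76.39

Rewriting demand in inverse form: P = 135 - Q.
Free-market equilibrium: 135 - Q = 95 + 2Q gives Q* = 13.3333, P* = 121.6667.
At the floor price 130, quantity demanded is (135 - 130)/1 = 5; demand is the short side, so Q = 5 trades at P = 130.
CS goes from (1/2)(13.3333)(13.3333) = 88.8889 to 12.5 (computed as (135 - 130)(5) - (1/2)(1)(5)^2), a change of -76.3889.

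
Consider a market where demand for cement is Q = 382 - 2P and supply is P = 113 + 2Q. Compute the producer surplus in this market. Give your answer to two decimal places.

Rewriting demand in inverse form: P = 191 - 0.5Q.
Setting demand equal to supply, 78 = 2.5Q, so Q* = 31.2 and P* = 175.4.
PS is the area between P* and the supply curve from 0 to Q*: (1/2)(31.2)(62.4) = 973.44.

973.44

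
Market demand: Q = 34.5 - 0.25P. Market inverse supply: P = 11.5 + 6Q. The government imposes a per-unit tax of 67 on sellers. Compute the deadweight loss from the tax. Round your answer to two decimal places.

224.45

Rewriting demand in inverse form: P = 138 - 4Q.
Without the tax, 138 - 4Q = 11.5 + 6Q so Q* = 12.65 and P* = 87.4.
With the tax, sellers need 67 more per unit: 138 - 4Q = 11.5 + 6Q + 67, so Q_t = 5.95. Buyers pay P_b = 114.2; sellers receive P_s = P_b - 67 = 47.2.
Deadweight loss is the triangle between the curves from Q_t to Q*: (1/2)(12.65 - 5.95)(67) = 224.45.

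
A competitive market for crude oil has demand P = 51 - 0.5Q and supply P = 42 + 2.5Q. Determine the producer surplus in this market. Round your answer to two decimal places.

11.25

Equilibrium: 51 - 0.5Q = 42 + 2.5Q, so Q* = 3 and P* = 49.5.
The supply curve's price intercept is 42, so PS = (1/2)(Q*)(P* - 42) = (1/2)(3)(7.5) = 11.25.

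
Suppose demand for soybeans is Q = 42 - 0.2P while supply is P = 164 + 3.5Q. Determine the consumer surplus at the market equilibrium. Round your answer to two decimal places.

73.22

Rewriting demand in inverse form: P = 210 - 5Q.
Setting demand equal to supply, 46 = 8.5Q, so Q* = 5.4118 and P* = 182.9412.
CS is the area between the demand curve and P* from 0 to Q*: (1/2)(5.4118)(27.0588) = 73.218.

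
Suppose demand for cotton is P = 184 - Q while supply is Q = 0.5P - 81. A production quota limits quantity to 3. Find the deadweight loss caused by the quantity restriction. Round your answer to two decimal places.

28.17

Rewriting supply in inverse form: P = 162 + 2Q.
Unrestricted equilibrium: Q* = (184 - 162)/(1 + 2) = 7.3333.
At Q = 3 the demand price is 184 - (3) = 181 and the supply price is 162 + 2(3) = 168.
DWL = (1/2)(gap between curves at 3) x (Q* - 3) = (1/2)(13)(4.3333) = 28.1667.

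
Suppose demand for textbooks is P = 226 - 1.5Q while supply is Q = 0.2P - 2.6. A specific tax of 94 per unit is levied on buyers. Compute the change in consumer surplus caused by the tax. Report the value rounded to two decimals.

-553.99

Rewriting supply in inverse form: P = 13 + 5Q.
Without the tax, 226 - 1.5Q = 13 + 5Q so Q* = 32.7692 and P* = 176.8462.
With the tax, buyers' net willingness to pay falls by 94: (226 - 94) - 1.5Q = 13 + 5Q, so Q_t = 18.3077. Buyers pay P_b = 198.5385; sellers receive P_s = P_b - 94 = 104.5385.
Consumers lose the trapezoid between P* and P_b out to Q_t plus the triangle from Q_t to Q*: change in CS = 251.3787 - 805.3669 = -553.9882.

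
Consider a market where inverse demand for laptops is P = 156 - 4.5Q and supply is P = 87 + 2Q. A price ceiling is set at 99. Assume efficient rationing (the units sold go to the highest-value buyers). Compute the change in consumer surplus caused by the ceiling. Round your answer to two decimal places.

7.46

Without the control, 156 - 4.5Q = 87 + 2Q so Q* = 10.6154 and P* = 108.2308.
At P = 99, sellers supply (99 - 87)/2 = 6 while buyers want more, so the quantity traded is 6 at price 99.
CS goes from (1/2)(10.6154)(47.7692) = 253.5444 to 261 (computed as (156 - 99)(6) - (1/2)(4.5)(6)^2), a change of 7.4556.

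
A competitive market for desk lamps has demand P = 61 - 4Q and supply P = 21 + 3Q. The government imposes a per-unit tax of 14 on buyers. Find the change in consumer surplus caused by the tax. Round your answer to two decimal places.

-37.71

Without the tax, 61 - 4Q = 21 + 3Q so Q* = 5.7143 and P* = 38.1429.
A tax on buyers shifts demand down by 14: (61 - 14) - 4Q = 21 + 3Q, so Q_t = 3.7143. Buyers pay P_b = 46.1429; sellers receive P_s = P_b - 14 = 32.1429.
Consumers lose the trapezoid between P* and P_b out to Q_t plus the triangle from Q_t to Q*: change in CS = 27.5918 - 65.3061 = -37.7143.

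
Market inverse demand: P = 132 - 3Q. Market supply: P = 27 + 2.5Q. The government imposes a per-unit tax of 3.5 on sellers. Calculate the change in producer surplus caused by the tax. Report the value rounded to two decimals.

-29.87

Pre-tax equilibrium: 132 - 3Q = 27 + 2.5Q gives Q* = 19.0909, P* = 74.7273.
A tax on sellers shifts supply up by 3.5: 132 - 3Q = 27 + 2.5Q + 3.5, so Q_t = 18.4545. Buyers pay P_b = 76.6364; sellers receive P_s = P_b - 3.5 = 73.1364.
PS falls from (1/2)(19.0909)(47.7273) = 455.5785 to (1/2)(18.4545)(46.1364) = 425.7128, a change of -29.8657.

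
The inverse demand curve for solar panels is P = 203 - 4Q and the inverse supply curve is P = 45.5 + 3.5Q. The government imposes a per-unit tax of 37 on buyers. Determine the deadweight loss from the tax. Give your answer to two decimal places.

91.27

Without the tax, 203 - 4Q = 45.5 + 3.5Q so Q* = 21 and P* = 119.
With the tax, buyers' net willingness to pay falls by 37: (203 - 37) - 4Q = 45.5 + 3.5Q, so Q_t = 16.0667. Buyers pay P_b = 138.7333; sellers receive P_s = P_b - 37 = 101.7333.
Deadweight loss is the triangle between the curves from Q_t to Q*: (1/2)(21 - 16.0667)(37) = 91.2667.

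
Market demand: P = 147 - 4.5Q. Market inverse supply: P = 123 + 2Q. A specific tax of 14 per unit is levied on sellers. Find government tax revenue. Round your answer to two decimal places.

Without the tax, 147 - 4.5Q = 123 + 2Q so Q* = 3.6923 and P* = 130.3846.
A tax on sellers shifts supply up by 14: 147 - 4.5Q = 123 + 2Q + 14, so Q_t = 1.5385. Buyers pay P_b = 140.0769; sellers receive P_s = P_b - 14 = 126.0769.
Revenue is the tax times quantity traded: 14 x 1.5385 = 21.5385.

21.54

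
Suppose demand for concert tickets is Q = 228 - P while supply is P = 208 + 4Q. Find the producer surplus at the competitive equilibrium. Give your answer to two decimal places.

Rewriting demand in inverse form: P = 228 - Q.
Set 228 - Q = 208 + 4Q, which gives 20 = 5Q, so Q* = 4 and P* = 228 - (4) = 224.
PS is the area between P* and the supply curve from 0 to Q*: (1/2)(4)(16) = 32.

32.00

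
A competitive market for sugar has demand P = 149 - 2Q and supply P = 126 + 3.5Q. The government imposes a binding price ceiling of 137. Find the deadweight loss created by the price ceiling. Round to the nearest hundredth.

2.97

Without the control, 149 - 2Q = 126 + 3.5Q so Q* = 4.1818 and P* = 140.6364.
At P = 137, sellers supply (137 - 126)/3.5 = 3.1429 while buyers want more, so the quantity traded is 3.1429 at price 137.
At Q = 3.1429 the demand price is 142.7143 and the supply price is 137. Deadweight loss is the triangle between the curves from 3.1429 to 4.1818: (1/2)(142.7143 - 137)(4.1818 - 3.1429) = 2.9685.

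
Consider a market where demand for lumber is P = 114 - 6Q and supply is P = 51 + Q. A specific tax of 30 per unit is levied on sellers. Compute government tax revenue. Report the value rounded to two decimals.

Pre-tax equilibrium: 114 - 6Q = 51 + Q gives Q* = 9, P* = 60.
With the tax, sellers need 30 more per unit: 114 - 6Q = 51 + Q + 30, so Q_t = 4.7143. Buyers pay P_b = 85.7143; sellers receive P_s = P_b - 30 = 55.7143.
Tax revenue = t x Q_t = 30 x 4.7143 = 141.4286.

141.43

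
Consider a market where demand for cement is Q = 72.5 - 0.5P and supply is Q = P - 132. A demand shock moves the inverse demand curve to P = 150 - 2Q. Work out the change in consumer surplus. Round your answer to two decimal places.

Rewriting demand in inverse form: P = 145 - 2Q.
Rewriting supply in inverse form: P = 132 + Q.
Initial equilibrium: Q_0 = 4.3333, P_0 = 136.3333; CS_0 = (1/2)(4.3333)(8.6667) = 18.7778, PS_0 = (1/2)(4.3333)(4.3333) = 9.3889.
New equilibrium: 150 - 2Q = 132 + Q gives Q_1 = 6, P_1 = 138; CS_1 = 36, PS_1 = 18.
Change in consumer surplus = 36 - 18.7778 = 17.2222.

17.22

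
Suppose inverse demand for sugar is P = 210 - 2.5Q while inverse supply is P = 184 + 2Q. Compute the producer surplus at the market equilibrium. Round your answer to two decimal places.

Set 210 - 2.5Q = 184 + 2Q, which gives 26 = 4.5Q, so Q* = 5.7778 and P* = 210 - 2.5(5.7778) = 195.5556.
PS is the area between P* and the supply curve from 0 to Q*: (1/2)(5.7778)(11.5556) = 33.3827.

33.38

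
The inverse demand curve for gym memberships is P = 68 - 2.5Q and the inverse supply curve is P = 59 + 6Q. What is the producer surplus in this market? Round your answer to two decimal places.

3.36

Equilibrium: 68 - 2.5Q = 59 + 6Q, so Q* = 1.0588 and P* = 65.3529.
The supply curve's price intercept is 59, so PS = (1/2)(Q*)(P* - 59) = (1/2)(1.0588)(6.3529) = 3.3633.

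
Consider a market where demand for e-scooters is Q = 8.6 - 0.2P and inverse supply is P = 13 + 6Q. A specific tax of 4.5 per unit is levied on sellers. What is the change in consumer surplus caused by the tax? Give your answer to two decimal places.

-5.16

Rewriting demand in inverse form: P = 43 - 5Q.
Without the tax, 43 - 5Q = 13 + 6Q so Q* = 2.7273 and P* = 29.3636.
A tax on sellers shifts supply up by 4.5: 43 - 5Q = 13 + 6Q + 4.5, so Q_t = 2.3182. Buyers pay P_b = 31.4091; sellers receive P_s = P_b - 4.5 = 26.9091.
Consumers lose the trapezoid between P* and P_b out to Q_t plus the triangle from Q_t to Q*: change in CS = 13.4349 - 18.595 = -5.1601.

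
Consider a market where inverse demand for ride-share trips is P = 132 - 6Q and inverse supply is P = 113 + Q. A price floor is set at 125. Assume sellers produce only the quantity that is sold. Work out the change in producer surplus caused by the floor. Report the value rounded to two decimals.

9.64

Free-market equilibrium: 132 - 6Q = 113 + Q gives Q* = 2.7143, P* = 115.7143.
At the floor price 125, quantity demanded is (132 - 125)/6 = 1.1667; demand is the short side, so Q = 1.1667 trades at P = 125.
PS goes from (1/2)(2.7143)(2.7143) = 3.6837 to 13.3194 (computed as (125 - 113)(1.1667) - (1/2)(1)(1.1667)^2), a change of 9.6358.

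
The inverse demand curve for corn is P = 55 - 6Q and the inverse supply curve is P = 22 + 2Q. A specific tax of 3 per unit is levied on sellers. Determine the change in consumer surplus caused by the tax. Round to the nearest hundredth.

Pre-tax equilibrium: 55 - 6Q = 22 + 2Q gives Q* = 4.125, P* = 30.25.
With the tax, sellers need 3 more per unit: 55 - 6Q = 22 + 2Q + 3, so Q_t = 3.75. Buyers pay P_b = 32.5; sellers receive P_s = P_b - 3 = 29.5.
CS falls from (1/2)(4.125)(24.75) = 51.0469 to (1/2)(3.75)(22.5) = 42.1875, a change of -8.8594.

-8.86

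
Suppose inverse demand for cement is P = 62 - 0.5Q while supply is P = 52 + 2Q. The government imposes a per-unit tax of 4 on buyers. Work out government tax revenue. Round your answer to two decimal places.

Pre-tax equilibrium: 62 - 0.5Q = 52 + 2Q gives Q* = 4, P* = 60.
A tax on buyers shifts demand down by 4: (62 - 4) - 0.5Q = 52 + 2Q, so Q_t = 2.4. Buyers pay P_b = 60.8; sellers receive P_s = P_b - 4 = 56.8.
Revenue is the tax times quantity traded: 4 x 2.4 = 9.6.

9.60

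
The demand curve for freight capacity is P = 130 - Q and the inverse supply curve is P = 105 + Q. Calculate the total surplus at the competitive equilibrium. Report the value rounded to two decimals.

Equilibrium: 130 - Q = 105 + Q, so Q* = 12.5 and P* = 117.5.
Total surplus is the full triangle between the curves from 0 to Q*: (1/2)(12.5)(130 - 105) = 156.25.

156.25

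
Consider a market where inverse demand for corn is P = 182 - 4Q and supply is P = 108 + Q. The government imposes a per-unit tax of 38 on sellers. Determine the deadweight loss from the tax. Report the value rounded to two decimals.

Without the tax, 182 - 4Q = 108 + Q so Q* = 14.8 and P* = 122.8.
With the tax, sellers need 38 more per unit: 182 - 4Q = 108 + Q + 38, so Q_t = 7.2. Buyers pay P_b = 153.2; sellers receive P_s = P_b - 38 = 115.2.
The welfare triangle lost has base Q* - Q_t = 7.6 and height t = 38, so DWL = (1/2)(7.6)(38) = 144.4.

144.40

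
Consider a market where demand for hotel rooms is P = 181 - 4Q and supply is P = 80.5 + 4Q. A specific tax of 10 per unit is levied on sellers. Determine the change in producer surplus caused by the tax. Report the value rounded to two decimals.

-59.69

Without the tax, 181 - 4Q = 80.5 + 4Q so Q* = 12.5625 and P* = 130.75.
With the tax, sellers need 10 more per unit: 181 - 4Q = 80.5 + 4Q + 10, so Q_t = 11.3125. Buyers pay P_b = 135.75; sellers receive P_s = P_b - 10 = 125.75.
PS falls from (1/2)(12.5625)(50.25) = 315.6328 to (1/2)(11.3125)(45.25) = 255.9453, a change of -59.6875.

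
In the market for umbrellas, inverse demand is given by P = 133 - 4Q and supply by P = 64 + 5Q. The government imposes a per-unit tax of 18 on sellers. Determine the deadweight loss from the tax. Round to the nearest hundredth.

Pre-tax equilibrium: 133 - 4Q = 64 + 5Q gives Q* = 7.6667, P* = 102.3333.
A tax on sellers shifts supply up by 18: 133 - 4Q = 64 + 5Q + 18, so Q_t = 5.6667. Buyers pay P_b = 110.3333; sellers receive P_s = P_b - 18 = 92.3333.
Deadweight loss is the triangle between the curves from Q_t to Q*: (1/2)(7.6667 - 5.6667)(18) = 18.

18.00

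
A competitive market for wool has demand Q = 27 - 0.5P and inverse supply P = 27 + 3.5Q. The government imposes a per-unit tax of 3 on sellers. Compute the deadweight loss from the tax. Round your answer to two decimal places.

Rewriting demand in inverse form: P = 54 - 2Q.
Pre-tax equilibrium: 54 - 2Q = 27 + 3.5Q gives Q* = 4.9091, P* = 44.1818.
With the tax, sellers need 3 more per unit: 54 - 2Q = 27 + 3.5Q + 3, so Q_t = 4.3636. Buyers pay P_b = 45.2727; sellers receive P_s = P_b - 3 = 42.2727.
The welfare triangle lost has base Q* - Q_t = 0.5455 and height t = 3, so DWL = (1/2)(0.5455)(3) = 0.8182.

0.82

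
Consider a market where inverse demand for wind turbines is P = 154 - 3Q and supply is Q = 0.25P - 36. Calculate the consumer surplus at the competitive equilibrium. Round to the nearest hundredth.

3.06

Rewriting supply in inverse form: P = 144 + 4Q.
Setting demand equal to supply, 10 = 7Q, so Q* = 1.4286 and P* = 149.7143.
CS is the area between the demand curve and P* from 0 to Q*: (1/2)(1.4286)(4.2857) = 3.0612.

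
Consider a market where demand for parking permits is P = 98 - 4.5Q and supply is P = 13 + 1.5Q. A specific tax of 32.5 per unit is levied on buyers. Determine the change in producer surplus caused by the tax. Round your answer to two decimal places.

Without the tax, 98 - 4.5Q = 13 + 1.5Q so Q* = 14.1667 and P* = 34.25.
With the tax, buyers' net willingness to pay falls by 32.5: (98 - 32.5) - 4.5Q = 13 + 1.5Q, so Q_t = 8.75. Buyers pay P_b = 58.625; sellers receive P_s = P_b - 32.5 = 26.125.
Producers lose the trapezoid between P_s and P* out to Q_t plus the triangle from Q_t to Q*: change in PS = 57.4219 - 150.5208 = -93.099.

-93.10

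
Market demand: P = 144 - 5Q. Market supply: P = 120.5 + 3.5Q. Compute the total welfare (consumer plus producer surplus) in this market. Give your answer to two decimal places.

32.49

Equilibrium: 144 - 5Q = 120.5 + 3.5Q, so Q* = 2.7647 and P* = 130.1765.
Total surplus is the full triangle between the curves from 0 to Q*: (1/2)(2.7647)(144 - 120.5) = 32.4853.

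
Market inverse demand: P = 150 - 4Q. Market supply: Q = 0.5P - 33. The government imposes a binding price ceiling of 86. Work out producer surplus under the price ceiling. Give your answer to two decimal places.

100.00

Rewriting supply in inverse form: P = 66 + 2Q.
Free-market equilibrium: 150 - 4Q = 66 + 2Q gives Q* = 14, P* = 94.
At the ceiling price 86, quantity supplied is (86 - 66)/2 = 10; supply is the short side, so Q = 10 trades at P = 86.
PS is the triangle above supply below 86: (1/2)(10)(86 - 66) = 100.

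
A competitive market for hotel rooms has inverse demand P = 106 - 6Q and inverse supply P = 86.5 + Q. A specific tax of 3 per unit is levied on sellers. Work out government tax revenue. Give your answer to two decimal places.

7.07

Without the tax, 106 - 6Q = 86.5 + Q so Q* = 2.7857 and P* = 89.2857.
A tax on sellers shifts supply up by 3: 106 - 6Q = 86.5 + Q + 3, so Q_t = 2.3571. Buyers pay P_b = 91.8571; sellers receive P_s = P_b - 3 = 88.8571.
Revenue is the tax times quantity traded: 3 x 2.3571 = 7.0714.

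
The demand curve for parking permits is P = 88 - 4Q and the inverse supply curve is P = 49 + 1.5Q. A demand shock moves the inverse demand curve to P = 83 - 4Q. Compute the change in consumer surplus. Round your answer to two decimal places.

Initial equilibrium: Q_0 = 7.0909, P_0 = 59.6364; CS_0 = (1/2)(7.0909)(28.3636) = 100.562, PS_0 = (1/2)(7.0909)(10.6364) = 37.7107.
New equilibrium: 83 - 4Q = 49 + 1.5Q gives Q_1 = 6.1818, P_1 = 58.2727; CS_1 = 76.4298, PS_1 = 28.6612.
Change in consumer surplus = 76.4298 - 100.562 = -24.1322.

-24.13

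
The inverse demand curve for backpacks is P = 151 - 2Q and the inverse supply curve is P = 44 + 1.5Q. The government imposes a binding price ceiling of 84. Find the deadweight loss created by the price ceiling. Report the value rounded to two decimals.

26.68

Free-market equilibrium: 151 - 2Q = 44 + 1.5Q gives Q* = 30.5714, P* = 89.8571.
At the ceiling price 84, quantity supplied is (84 - 44)/1.5 = 26.6667; supply is the short side, so Q = 26.6667 trades at P = 84.
The lost-trades triangle has base Q* - 26.6667 = 3.9048 and height equal to the gap between the curves at Q = 26.6667, which is 97.6667 - 84 = 13.6667. DWL = (1/2)(3.9048)(13.6667) = 26.6825.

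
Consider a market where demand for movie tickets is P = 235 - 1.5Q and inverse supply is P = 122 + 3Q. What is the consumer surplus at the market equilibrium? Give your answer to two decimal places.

Equilibrium: 235 - 1.5Q = 122 + 3Q, so Q* = 25.1111 and P* = 197.3333.
Consumer surplus is the triangle under demand above P*: (1/2)(25.1111)(235 - 197.3333) = (1/2)(25.1111)(37.6667) = 472.9259.

472.93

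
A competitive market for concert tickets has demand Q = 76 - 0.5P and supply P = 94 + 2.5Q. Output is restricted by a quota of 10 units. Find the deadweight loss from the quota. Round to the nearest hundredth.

Rewriting demand in inverse form: P = 152 - 2Q.
Unrestricted equilibrium: Q* = (152 - 94)/(2 + 2.5) = 12.8889.
At Q = 10 the demand price is 152 - 2(10) = 132 and the supply price is 94 + 2.5(10) = 119.
Deadweight loss is the triangle between the curves from 10 to 12.8889: (1/2)(132 - 119)(12.8889 - 10) = 18.7778.

18.78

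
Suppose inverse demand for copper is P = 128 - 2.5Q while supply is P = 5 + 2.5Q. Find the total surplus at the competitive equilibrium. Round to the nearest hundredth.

Set 128 - 2.5Q = 5 + 2.5Q, which gives 123 = 5Q, so Q* = 24.6 and P* = 128 - 2.5(24.6) = 66.5.
CS = (1/2)(24.6)(61.5) = 756.45 and PS = (1/2)(24.6)(61.5) = 756.45, so total surplus = 1512.9.

1512.90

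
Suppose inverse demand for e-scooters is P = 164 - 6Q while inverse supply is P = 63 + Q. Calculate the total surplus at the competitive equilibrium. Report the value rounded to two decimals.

Set 164 - 6Q = 63 + Q, which gives 101 = 7Q, so Q* = 14.4286 and P* = 164 - 6(14.4286) = 77.4286.
CS = (1/2)(14.4286)(86.5714) = 624.551 and PS = (1/2)(14.4286)(14.4286) = 104.0918, so total surplus = 728.6429.

728.64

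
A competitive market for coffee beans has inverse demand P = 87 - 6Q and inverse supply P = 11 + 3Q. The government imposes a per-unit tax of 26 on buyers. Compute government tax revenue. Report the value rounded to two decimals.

Pre-tax equilibrium: 87 - 6Q = 11 + 3Q gives Q* = 8.4444, P* = 36.3333.
With the tax, buyers' net willingness to pay falls by 26: (87 - 26) - 6Q = 11 + 3Q, so Q_t = 5.5556. Buyers pay P_b = 53.6667; sellers receive P_s = P_b - 26 = 27.6667.
Tax revenue = t x Q_t = 26 x 5.5556 = 144.4444.

144.44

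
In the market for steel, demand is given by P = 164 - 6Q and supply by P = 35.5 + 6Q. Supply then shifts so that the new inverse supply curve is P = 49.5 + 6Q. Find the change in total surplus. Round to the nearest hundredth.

-141.75

Initial equilibrium: Q_0 = 10.7083, P_0 = 99.75; CS_0 = (1/2)(10.7083)(64.25) = 344.0052, PS_0 = (1/2)(10.7083)(64.25) = 344.0052.
New equilibrium: 164 - 6Q = 49.5 + 6Q gives Q_1 = 9.5417, P_1 = 106.75; CS_1 = 273.1302, PS_1 = 273.1302.
Change in total surplus = (273.1302 + 273.1302) - (344.0052 + 344.0052) = -141.75.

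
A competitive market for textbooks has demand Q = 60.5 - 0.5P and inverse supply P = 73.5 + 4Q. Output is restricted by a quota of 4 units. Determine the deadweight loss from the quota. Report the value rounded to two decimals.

Rewriting demand in inverse form: P = 121 - 2Q.
Without the quota, 121 - 2Q = 73.5 + 4Q gives Q* = 7.9167.
At Q = 4 the demand price is 121 - 2(4) = 113 and the supply price is 73.5 + 4(4) = 89.5.
Deadweight loss is the triangle between the curves from 4 to 7.9167: (1/2)(113 - 89.5)(7.9167 - 4) = 46.0208.

46.02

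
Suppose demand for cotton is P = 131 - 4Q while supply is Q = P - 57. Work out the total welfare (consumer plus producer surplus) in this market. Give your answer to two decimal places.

547.60

Rewriting supply in inverse form: P = 57 + Q.
Equilibrium: 131 - 4Q = 57 + Q, so Q* = 14.8 and P* = 71.8.
Total surplus is the full triangle between the curves from 0 to Q*: (1/2)(14.8)(131 - 57) = 547.6.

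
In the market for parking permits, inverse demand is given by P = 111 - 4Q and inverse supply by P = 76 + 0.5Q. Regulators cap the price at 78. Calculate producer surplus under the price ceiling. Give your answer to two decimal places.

4.00

Without the control, 111 - 4Q = 76 + 0.5Q so Q* = 7.7778 and P* = 79.8889.
At the ceiling price 78, quantity supplied is (78 - 76)/0.5 = 4; supply is the short side, so Q = 4 trades at P = 78.
PS is the triangle above supply below 78: (1/2)(4)(78 - 76) = 4.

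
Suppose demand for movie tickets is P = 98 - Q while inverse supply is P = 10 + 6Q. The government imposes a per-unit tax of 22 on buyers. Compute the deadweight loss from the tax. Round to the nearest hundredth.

34.57

Pre-tax equilibrium: 98 - Q = 10 + 6Q gives Q* = 12.5714, P* = 85.4286.
A tax on buyers shifts demand down by 22: (98 - 22) - Q = 10 + 6Q, so Q_t = 9.4286. Buyers pay P_b = 88.5714; sellers receive P_s = P_b - 22 = 66.5714.
Deadweight loss is the triangle between the curves from Q_t to Q*: (1/2)(12.5714 - 9.4286)(22) = 34.5714.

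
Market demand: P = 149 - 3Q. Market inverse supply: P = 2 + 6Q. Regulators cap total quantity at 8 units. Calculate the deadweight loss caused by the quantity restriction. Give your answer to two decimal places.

312.50

Without the quota, 149 - 3Q = 2 + 6Q gives Q* = 16.3333.
At Q = 8 the demand price is 149 - 3(8) = 125 and the supply price is 2 + 6(8) = 50.
Deadweight loss is the triangle between the curves from 8 to 16.3333: (1/2)(125 - 50)(16.3333 - 8) = 312.5.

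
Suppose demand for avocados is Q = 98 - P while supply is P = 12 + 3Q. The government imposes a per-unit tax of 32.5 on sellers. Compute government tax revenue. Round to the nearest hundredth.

434.69

Rewriting demand in inverse form: P = 98 - Q.
Without the tax, 98 - Q = 12 + 3Q so Q* = 21.5 and P* = 76.5.
A tax on sellers shifts supply up by 32.5: 98 - Q = 12 + 3Q + 32.5, so Q_t = 13.375. Buyers pay P_b = 84.625; sellers receive P_s = P_b - 32.5 = 52.125.
Tax revenue = t x Q_t = 32.5 x 13.375 = 434.6875.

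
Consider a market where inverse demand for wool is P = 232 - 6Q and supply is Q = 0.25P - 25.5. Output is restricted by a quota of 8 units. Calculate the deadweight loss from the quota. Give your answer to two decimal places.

Rewriting supply in inverse form: P = 102 + 4Q.
Unrestricted equilibrium: Q* = (232 - 102)/(6 + 4) = 13.
At Q = 8 the demand price is 232 - 6(8) = 184 and the supply price is 102 + 4(8) = 134.
DWL = (1/2)(gap between curves at 8) x (Q* - 8) = (1/2)(50)(5) = 125.

125.00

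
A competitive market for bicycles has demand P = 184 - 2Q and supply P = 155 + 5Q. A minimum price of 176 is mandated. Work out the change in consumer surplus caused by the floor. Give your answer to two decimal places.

Free-market equilibrium: 184 - 2Q = 155 + 5Q gives Q* = 4.1429, P* = 175.7143.
At P = 176, buyers demand (184 - 176)/2 = 4 while sellers would supply more, so the quantity traded is 4 at price 176.
CS goes from (1/2)(4.1429)(8.2857) = 17.1633 to 16 (computed as (184 - 176)(4) - (1/2)(2)(4)^2), a change of -1.1633.

-1.16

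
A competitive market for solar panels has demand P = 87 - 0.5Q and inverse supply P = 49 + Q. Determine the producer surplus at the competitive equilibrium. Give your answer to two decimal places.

Equilibrium: 87 - 0.5Q = 49 + Q, so Q* = 25.3333 and P* = 74.3333.
Producer surplus is the triangle above supply below P*: (1/2)(25.3333)(74.3333 - 49) = (1/2)(25.3333)(25.3333) = 320.8889.

320.89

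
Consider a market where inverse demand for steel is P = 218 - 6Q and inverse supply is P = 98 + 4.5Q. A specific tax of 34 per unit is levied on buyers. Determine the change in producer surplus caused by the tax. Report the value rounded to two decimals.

Without the tax, 218 - 6Q = 98 + 4.5Q so Q* = 11.4286 and P* = 149.4286.
A tax on buyers shifts demand down by 34: (218 - 34) - 6Q = 98 + 4.5Q, so Q_t = 8.1905. Buyers pay P_b = 168.8571; sellers receive P_s = P_b - 34 = 134.8571.
Producers lose the trapezoid between P_s and P* out to Q_t plus the triangle from Q_t to Q*: change in PS = 150.9388 - 293.8776 = -142.9388.

-142.94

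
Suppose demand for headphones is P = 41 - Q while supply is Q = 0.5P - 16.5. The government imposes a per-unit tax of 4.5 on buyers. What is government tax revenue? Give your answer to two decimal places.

5.25

Rewriting supply in inverse form: P = 33 + 2Q.
Without the tax, 41 - Q = 33 + 2Q so Q* = 2.6667 and P* = 38.3333.
A tax on buyers shifts demand down by 4.5: (41 - 4.5) - Q = 33 + 2Q, so Q_t = 1.1667. Buyers pay P_b = 39.8333; sellers receive P_s = P_b - 4.5 = 35.3333.
Revenue is the tax times quantity traded: 4.5 x 1.1667 = 5.25.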